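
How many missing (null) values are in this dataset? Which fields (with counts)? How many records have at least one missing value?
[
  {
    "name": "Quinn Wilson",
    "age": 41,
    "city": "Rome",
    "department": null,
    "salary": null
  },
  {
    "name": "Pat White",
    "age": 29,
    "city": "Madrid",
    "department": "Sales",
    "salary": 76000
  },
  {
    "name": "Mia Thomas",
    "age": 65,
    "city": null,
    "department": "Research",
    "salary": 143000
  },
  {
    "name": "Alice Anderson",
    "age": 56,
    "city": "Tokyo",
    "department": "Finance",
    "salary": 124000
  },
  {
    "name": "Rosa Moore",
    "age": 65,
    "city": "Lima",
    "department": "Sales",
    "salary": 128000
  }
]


Checking for missing (null) values in 5 records:

  Quinn Wilson: department, salary
  Pat White: complete
  Mia Thomas: city
  Alice Anderson: complete
  Rosa Moore: complete

Per field:
  name: 0 missing
  age: 0 missing
  city: 1 missing
  department: 1 missing
  salary: 1 missing

Total missing values: 3
Records with any missing: 2

3 missing values (city: 1, department: 1, salary: 1); 2 incomplete records


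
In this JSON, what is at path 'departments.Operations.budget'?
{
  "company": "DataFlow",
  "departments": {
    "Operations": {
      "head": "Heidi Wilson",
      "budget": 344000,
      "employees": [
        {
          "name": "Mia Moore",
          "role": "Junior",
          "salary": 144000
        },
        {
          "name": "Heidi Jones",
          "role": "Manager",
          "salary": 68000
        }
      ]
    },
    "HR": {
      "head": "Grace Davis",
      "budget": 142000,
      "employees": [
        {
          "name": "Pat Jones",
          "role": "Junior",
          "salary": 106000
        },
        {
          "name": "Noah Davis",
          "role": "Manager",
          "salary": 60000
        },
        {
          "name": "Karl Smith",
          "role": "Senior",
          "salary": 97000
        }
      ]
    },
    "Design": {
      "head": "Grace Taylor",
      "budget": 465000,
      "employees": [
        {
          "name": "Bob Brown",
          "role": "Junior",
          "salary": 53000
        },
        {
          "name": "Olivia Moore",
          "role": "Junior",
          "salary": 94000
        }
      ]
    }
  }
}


Path: departments.Operations.budget

Navigate:
  -> departments
  -> Operations
  -> budget = 344000

344000


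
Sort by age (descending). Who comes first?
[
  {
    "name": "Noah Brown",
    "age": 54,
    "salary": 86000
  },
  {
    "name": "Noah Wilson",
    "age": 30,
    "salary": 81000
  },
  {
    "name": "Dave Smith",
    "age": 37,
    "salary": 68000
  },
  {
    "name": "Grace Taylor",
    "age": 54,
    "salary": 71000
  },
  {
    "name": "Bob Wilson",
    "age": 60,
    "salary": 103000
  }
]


Sort by: age (descending)

Sorted order:
  1. Bob Wilson (age = 60)
  2. Noah Brown (age = 54)
  3. Grace Taylor (age = 54)
  4. Dave Smith (age = 37)
  5. Noah Wilson (age = 30)

First: Bob Wilson

Bob Wilson


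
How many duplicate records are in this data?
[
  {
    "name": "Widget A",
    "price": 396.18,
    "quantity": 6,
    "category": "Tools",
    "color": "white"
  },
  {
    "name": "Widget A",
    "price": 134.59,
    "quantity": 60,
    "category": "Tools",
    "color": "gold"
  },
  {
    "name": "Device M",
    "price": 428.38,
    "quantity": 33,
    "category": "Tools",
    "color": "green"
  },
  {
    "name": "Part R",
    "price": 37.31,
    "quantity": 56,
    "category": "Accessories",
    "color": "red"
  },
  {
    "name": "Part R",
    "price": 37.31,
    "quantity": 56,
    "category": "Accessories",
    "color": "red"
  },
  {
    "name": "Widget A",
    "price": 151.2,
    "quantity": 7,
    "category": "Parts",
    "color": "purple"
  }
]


Checking 6 records for duplicates:

  Row 1: Widget A ($396.18, qty 6)
  Row 2: Widget A ($134.59, qty 60)
  Row 3: Device M ($428.38, qty 33)
  Row 4: Part R ($37.31, qty 56)
  Row 5: Part R ($37.31, qty 56) <-- DUPLICATE
  Row 6: Widget A ($151.2, qty 7)

Duplicates found: 1
Unique records: 5

1 duplicates, 5 unique


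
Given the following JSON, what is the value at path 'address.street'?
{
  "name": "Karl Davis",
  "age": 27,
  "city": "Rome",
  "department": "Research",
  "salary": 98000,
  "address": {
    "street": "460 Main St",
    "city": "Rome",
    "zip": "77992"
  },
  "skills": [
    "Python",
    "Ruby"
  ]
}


Query: address.street
Path: address -> street
Value: 460 Main St

460 Main St


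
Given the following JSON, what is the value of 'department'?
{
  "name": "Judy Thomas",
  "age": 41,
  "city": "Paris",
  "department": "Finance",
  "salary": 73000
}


Looking up field 'department'
Value: Finance

Finance


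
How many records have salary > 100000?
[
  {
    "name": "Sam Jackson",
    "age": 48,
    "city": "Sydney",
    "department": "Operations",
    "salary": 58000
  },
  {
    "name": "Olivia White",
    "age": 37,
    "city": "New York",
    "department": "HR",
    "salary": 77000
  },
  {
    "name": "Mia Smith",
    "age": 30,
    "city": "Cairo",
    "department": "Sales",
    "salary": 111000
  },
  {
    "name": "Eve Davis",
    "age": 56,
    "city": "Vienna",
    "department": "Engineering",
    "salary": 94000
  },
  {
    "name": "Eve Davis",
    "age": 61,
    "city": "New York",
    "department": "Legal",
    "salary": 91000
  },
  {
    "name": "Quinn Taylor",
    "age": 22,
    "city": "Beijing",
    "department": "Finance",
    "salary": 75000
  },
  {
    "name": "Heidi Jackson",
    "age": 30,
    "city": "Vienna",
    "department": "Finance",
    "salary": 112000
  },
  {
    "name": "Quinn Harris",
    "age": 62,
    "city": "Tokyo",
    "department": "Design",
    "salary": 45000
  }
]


Data: 8 records
Condition: salary > 100000

Checking each record:
  Sam Jackson: 58000
  Olivia White: 77000
  Mia Smith: 111000 MATCH
  Eve Davis: 94000
  Eve Davis: 91000
  Quinn Taylor: 75000
  Heidi Jackson: 112000 MATCH
  Quinn Harris: 45000

Count: 2

2


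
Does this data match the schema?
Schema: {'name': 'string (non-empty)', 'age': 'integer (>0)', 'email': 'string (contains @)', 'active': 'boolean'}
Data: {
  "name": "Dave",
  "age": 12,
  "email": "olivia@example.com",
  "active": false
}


Validating each field against schema:
  name: OK (non-empty string)
  age: OK (positive integer)
  email: OK (string with @)
  active: OK (boolean)

Result: VALID

VALID


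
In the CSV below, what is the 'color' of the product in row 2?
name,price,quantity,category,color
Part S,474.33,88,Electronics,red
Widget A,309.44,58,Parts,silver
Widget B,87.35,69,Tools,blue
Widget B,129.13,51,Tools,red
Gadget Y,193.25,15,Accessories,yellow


Query: Row 2 ('Widget A'), column 'color'
Value: silver

silver


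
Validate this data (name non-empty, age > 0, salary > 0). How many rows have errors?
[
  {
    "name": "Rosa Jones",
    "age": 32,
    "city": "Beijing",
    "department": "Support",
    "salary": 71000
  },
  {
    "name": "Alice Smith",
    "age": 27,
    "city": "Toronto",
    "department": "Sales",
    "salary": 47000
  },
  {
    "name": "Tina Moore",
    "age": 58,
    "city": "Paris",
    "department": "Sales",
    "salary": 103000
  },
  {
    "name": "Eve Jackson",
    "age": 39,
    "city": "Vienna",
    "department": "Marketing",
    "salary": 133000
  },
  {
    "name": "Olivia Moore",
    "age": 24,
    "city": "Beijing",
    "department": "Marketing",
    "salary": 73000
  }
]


Validating 5 records:
Rules: name non-empty, age > 0, salary > 0

  Row 1 (Rosa Jones): OK
  Row 2 (Alice Smith): OK
  Row 3 (Tina Moore): OK
  Row 4 (Eve Jackson): OK
  Row 5 (Olivia Moore): OK

Total errors: 0

0 errors


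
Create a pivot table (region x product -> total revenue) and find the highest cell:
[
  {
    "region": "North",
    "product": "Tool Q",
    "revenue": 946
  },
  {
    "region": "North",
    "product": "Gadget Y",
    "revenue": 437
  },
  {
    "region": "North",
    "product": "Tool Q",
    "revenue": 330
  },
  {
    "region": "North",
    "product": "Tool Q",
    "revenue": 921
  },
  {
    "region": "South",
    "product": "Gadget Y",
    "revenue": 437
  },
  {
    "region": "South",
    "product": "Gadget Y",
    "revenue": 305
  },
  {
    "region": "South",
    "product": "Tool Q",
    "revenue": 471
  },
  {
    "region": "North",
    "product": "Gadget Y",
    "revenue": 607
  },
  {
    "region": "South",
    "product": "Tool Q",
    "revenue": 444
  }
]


Pivot: region (rows) x product (columns) -> total revenue

     Gadget Y      Tool Q      
North         1044          2197  
South          742           915  

Highest: North / Tool Q = $2197

North / Tool Q = $2197


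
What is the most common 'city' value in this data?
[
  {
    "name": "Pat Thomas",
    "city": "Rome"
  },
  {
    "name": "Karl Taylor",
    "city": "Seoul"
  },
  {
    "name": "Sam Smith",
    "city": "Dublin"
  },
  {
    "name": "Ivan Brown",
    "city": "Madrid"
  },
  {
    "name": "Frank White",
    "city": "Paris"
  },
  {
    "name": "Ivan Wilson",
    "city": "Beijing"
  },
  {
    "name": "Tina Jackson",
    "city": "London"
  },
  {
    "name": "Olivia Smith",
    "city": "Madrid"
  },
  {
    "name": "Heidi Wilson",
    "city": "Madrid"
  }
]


Counting 'city' values across 9 records:

  Madrid: 3 ###
  Rome: 1 #
  Seoul: 1 #
  Dublin: 1 #
  Paris: 1 #
  Beijing: 1 #
  London: 1 #

Most common: Madrid (3 times)

Madrid (3 times)


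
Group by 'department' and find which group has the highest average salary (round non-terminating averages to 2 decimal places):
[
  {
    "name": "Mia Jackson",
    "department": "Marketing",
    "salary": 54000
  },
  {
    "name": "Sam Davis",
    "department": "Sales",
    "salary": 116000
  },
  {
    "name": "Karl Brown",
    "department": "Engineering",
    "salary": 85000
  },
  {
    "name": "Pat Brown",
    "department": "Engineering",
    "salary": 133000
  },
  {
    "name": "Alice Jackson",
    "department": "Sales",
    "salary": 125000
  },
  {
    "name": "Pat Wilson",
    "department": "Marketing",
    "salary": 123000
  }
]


Group by: department

Groups:
  Engineering: 2 people, avg salary = 218000/2 = $109000
  Marketing: 2 people, avg salary = 177000/2 = $88500
  Sales: 2 people, avg salary = 241000/2 = $120500

Highest average salary: Sales ($120500)

Sales ($120500)


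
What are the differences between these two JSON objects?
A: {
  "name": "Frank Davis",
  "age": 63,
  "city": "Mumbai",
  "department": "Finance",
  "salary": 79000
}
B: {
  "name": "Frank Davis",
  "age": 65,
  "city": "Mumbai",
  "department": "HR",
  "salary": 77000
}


Comparing each field (in key order):
  name: same
  age: DIFFERENT
  city: same
  department: DIFFERENT
  salary: DIFFERENT
Differences:
  age: 63 -> 65
  department: Finance -> HR
  salary: 79000 -> 77000

3 field(s) changed

3 changes: age, department, salary


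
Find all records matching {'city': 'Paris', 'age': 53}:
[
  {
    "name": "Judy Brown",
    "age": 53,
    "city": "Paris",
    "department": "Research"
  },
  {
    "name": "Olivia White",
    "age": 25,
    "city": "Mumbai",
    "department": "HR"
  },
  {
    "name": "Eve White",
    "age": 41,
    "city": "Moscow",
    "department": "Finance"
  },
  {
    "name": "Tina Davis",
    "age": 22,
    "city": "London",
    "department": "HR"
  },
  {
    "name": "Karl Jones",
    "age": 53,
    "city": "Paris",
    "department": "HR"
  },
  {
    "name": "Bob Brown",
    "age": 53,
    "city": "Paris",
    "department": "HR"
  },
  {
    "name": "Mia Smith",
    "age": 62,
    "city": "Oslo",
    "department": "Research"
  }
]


Search criteria: {'city': 'Paris', 'age': 53}

Checking 7 records:
  Judy Brown: {city: Paris, age: 53} <-- MATCH
  Olivia White: {city: Mumbai, age: 25}
  Eve White: {city: Moscow, age: 41}
  Tina Davis: {city: London, age: 22}
  Karl Jones: {city: Paris, age: 53} <-- MATCH
  Bob Brown: {city: Paris, age: 53} <-- MATCH
  Mia Smith: {city: Oslo, age: 62}

Matches: ["Judy Brown", "Karl Jones", "Bob Brown"]

["Judy Brown", "Karl Jones", "Bob Brown"]


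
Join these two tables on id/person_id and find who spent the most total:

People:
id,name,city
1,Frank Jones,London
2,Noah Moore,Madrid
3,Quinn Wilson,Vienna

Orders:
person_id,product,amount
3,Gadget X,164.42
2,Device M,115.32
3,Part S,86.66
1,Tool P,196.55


Join on: people.id = orders.person_id

Joined rows:
  Quinn Wilson (Vienna) bought Gadget X for $164.42
  Noah Moore (Madrid) bought Device M for $115.32
  Quinn Wilson (Vienna) bought Part S for $86.66
  Frank Jones (London) bought Tool P for $196.55

Total per person:
  Quinn Wilson: $251.08
  Frank Jones: $196.55
  Noah Moore: $115.32

Top spender: Quinn Wilson ($251.08)

Quinn Wilson ($251.08)


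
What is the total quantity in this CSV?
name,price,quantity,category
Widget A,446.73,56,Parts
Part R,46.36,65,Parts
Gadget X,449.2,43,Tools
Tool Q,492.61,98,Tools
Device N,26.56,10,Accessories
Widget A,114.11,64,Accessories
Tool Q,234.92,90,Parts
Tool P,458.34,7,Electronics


Computing total quantity:
Values: [56, 65, 43, 98, 10, 64, 90, 7]
Sum = 433

433


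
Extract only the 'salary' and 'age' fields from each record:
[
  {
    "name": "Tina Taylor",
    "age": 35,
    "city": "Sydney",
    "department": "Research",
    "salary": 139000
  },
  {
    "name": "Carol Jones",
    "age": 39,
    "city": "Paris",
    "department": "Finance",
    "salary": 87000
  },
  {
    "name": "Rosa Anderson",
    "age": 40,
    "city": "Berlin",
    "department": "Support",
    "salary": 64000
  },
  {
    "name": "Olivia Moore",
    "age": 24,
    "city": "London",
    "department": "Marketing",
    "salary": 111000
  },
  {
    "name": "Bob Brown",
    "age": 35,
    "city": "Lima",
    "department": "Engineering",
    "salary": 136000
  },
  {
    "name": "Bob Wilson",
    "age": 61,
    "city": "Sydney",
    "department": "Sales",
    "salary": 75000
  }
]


Original: 6 records with fields: name, age, city, department, salary
Keep: ['salary', 'age']
Drop: ['name', 'city', 'department']
Result: 6 records, 2 fields each

[
  {
    "salary": 139000,
    "age": 35
  },
  {
    "salary": 87000,
    "age": 39
  },
  {
    "salary": 64000,
    "age": 40
  },
  {
    "salary": 111000,
    "age": 24
  },
  {
    "salary": 136000,
    "age": 35
  },
  {
    "salary": 75000,
    "age": 61
  }
]


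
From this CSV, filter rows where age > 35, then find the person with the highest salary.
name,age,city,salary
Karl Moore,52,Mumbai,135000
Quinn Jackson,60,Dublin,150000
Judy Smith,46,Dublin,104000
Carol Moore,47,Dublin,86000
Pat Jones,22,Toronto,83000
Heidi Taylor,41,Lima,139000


Filter: age > 35
Sort by: salary (descending)

Filtered records (5):
  Quinn Jackson, age 60, salary $150000
  Heidi Taylor, age 41, salary $139000
  Karl Moore, age 52, salary $135000
  Judy Smith, age 46, salary $104000
  Carol Moore, age 47, salary $86000

Highest salary: Quinn Jackson ($150000)

Quinn Jackson


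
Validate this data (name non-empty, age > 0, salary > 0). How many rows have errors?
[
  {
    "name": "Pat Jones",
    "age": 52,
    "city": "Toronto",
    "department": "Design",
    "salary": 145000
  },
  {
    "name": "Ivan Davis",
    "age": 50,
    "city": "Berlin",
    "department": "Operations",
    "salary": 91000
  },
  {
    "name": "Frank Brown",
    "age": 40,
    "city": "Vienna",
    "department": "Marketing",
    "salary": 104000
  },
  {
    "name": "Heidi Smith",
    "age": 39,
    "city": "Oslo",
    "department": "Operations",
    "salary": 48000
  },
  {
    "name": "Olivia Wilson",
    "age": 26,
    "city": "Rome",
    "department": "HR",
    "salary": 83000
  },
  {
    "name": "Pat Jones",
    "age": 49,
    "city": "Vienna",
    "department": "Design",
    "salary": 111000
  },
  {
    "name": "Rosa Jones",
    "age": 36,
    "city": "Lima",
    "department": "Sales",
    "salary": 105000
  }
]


Validating 7 records:
Rules: name non-empty, age > 0, salary > 0

  Row 1 (Pat Jones): OK
  Row 2 (Ivan Davis): OK
  Row 3 (Frank Brown): OK
  Row 4 (Heidi Smith): OK
  Row 5 (Olivia Wilson): OK
  Row 6 (Pat Jones): OK
  Row 7 (Rosa Jones): OK

Total errors: 0

0 errors


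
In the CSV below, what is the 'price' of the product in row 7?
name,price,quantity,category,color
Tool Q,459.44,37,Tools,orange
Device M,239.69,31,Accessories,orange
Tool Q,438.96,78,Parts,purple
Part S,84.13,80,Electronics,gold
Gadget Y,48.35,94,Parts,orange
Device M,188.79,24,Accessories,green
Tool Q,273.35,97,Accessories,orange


Query: Row 7 ('Tool Q'), column 'price'
Value: 273.35

273.35


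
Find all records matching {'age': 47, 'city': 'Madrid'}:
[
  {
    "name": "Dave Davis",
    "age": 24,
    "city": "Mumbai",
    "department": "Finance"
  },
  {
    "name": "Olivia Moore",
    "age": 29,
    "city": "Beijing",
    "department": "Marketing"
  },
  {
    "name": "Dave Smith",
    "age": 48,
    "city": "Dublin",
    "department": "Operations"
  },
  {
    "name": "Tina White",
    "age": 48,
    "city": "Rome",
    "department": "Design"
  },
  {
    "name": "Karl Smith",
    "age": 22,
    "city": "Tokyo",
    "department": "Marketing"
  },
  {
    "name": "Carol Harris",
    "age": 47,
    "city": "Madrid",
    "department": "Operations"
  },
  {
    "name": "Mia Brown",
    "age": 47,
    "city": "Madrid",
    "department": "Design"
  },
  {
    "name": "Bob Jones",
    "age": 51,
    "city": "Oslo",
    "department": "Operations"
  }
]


Search criteria: {'age': 47, 'city': 'Madrid'}

Checking 8 records:
  Dave Davis: {age: 24, city: Mumbai}
  Olivia Moore: {age: 29, city: Beijing}
  Dave Smith: {age: 48, city: Dublin}
  Tina White: {age: 48, city: Rome}
  Karl Smith: {age: 22, city: Tokyo}
  Carol Harris: {age: 47, city: Madrid} <-- MATCH
  Mia Brown: {age: 47, city: Madrid} <-- MATCH
  Bob Jones: {age: 51, city: Oslo}

Matches: ["Carol Harris", "Mia Brown"]

["Carol Harris", "Mia Brown"]


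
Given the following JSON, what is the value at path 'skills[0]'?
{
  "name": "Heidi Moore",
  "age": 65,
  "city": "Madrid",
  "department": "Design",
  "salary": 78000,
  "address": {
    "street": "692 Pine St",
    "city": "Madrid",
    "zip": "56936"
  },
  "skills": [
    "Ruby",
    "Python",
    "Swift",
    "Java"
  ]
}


Query: skills[0]
Path: skills -> first element
Value: Ruby

Ruby


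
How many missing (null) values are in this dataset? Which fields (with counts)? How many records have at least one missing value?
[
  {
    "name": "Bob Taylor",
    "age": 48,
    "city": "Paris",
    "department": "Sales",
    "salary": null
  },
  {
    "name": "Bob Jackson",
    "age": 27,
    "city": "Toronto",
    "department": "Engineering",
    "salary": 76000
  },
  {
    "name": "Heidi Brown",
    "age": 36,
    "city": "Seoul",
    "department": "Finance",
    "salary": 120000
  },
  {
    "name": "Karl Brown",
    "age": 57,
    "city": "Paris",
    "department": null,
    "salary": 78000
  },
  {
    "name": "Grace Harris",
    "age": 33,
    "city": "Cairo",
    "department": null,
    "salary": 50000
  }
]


Checking for missing (null) values in 5 records:

  Bob Taylor: salary
  Bob Jackson: complete
  Heidi Brown: complete
  Karl Brown: department
  Grace Harris: department

Per field:
  name: 0 missing
  age: 0 missing
  city: 0 missing
  department: 2 missing
  salary: 1 missing

Total missing values: 3
Records with any missing: 3

3 missing values (department: 2, salary: 1); 3 incomplete records


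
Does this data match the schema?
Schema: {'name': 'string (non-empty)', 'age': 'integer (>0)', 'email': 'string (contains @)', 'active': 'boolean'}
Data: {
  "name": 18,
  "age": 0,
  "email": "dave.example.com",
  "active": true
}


Validating each field against schema:
  name: FAIL (18 is not a string)
  age: FAIL (0 is not > 0)
  email: FAIL ("dave.example.com" does not contain @)
  active: OK (boolean)

Result: INVALID (3 errors: name, age, email)

INVALID (3 errors: name, age, email)


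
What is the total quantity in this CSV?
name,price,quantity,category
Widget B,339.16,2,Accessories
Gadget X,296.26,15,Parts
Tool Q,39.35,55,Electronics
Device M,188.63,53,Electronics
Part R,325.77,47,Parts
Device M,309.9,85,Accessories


Computing total quantity:
Values: [2, 15, 55, 53, 47, 85]
Sum = 257

257


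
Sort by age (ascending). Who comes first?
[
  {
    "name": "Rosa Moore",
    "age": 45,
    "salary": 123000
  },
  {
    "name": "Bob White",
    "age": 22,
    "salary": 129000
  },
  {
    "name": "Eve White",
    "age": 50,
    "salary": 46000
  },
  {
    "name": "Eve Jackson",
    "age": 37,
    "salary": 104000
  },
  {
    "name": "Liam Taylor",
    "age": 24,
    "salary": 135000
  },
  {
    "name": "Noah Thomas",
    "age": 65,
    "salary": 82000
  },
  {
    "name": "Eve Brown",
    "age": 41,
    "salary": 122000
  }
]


Sort by: age (ascending)

Sorted order:
  1. Bob White (age = 22)
  2. Liam Taylor (age = 24)
  3. Eve Jackson (age = 37)
  4. Eve Brown (age = 41)
  5. Rosa Moore (age = 45)
  6. Eve White (age = 50)
  7. Noah Thomas (age = 65)

First: Bob White

Bob White


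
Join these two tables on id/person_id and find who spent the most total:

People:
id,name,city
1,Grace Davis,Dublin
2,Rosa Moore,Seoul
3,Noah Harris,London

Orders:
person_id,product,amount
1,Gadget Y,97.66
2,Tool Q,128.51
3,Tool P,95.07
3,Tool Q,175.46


Join on: people.id = orders.person_id

Joined rows:
  Grace Davis (Dublin) bought Gadget Y for $97.66
  Rosa Moore (Seoul) bought Tool Q for $128.51
  Noah Harris (London) bought Tool P for $95.07
  Noah Harris (London) bought Tool Q for $175.46

Total per person:
  Noah Harris: $270.53
  Rosa Moore: $128.51
  Grace Davis: $97.66

Top spender: Noah Harris ($270.53)

Noah Harris ($270.53)


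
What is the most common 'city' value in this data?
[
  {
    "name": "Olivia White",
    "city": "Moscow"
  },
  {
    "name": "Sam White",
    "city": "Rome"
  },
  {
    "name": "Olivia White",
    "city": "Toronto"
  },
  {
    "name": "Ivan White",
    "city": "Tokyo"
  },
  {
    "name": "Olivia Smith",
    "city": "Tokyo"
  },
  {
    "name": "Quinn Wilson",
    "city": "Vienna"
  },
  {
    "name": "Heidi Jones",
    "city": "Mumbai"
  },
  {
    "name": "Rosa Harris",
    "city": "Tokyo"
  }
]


Counting 'city' values across 8 records:

  Tokyo: 3 ###
  Moscow: 1 #
  Rome: 1 #
  Toronto: 1 #
  Vienna: 1 #
  Mumbai: 1 #

Most common: Tokyo (3 times)

Tokyo (3 times)


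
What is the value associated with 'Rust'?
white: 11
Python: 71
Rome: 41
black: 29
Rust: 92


Looking up key 'Rust'
Value: 92

92


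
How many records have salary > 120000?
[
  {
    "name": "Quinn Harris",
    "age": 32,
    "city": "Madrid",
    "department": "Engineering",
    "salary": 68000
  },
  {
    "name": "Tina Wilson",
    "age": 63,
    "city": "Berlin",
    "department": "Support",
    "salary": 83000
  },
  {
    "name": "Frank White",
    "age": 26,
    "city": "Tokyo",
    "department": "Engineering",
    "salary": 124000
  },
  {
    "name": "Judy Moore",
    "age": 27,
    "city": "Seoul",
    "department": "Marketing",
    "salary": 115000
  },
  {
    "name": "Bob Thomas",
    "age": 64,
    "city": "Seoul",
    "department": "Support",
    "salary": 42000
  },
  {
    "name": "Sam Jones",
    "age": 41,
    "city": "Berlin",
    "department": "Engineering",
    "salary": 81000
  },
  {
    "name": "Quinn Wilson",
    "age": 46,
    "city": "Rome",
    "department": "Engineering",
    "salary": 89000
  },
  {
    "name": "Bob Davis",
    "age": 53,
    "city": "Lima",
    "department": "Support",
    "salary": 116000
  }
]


Data: 8 records
Condition: salary > 120000

Checking each record:
  Quinn Harris: 68000
  Tina Wilson: 83000
  Frank White: 124000 MATCH
  Judy Moore: 115000
  Bob Thomas: 42000
  Sam Jones: 81000
  Quinn Wilson: 89000
  Bob Davis: 116000

Count: 1

1


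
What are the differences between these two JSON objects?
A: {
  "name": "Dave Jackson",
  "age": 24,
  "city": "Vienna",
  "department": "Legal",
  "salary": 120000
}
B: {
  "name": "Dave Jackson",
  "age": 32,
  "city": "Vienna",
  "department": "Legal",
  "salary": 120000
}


Comparing each field (in key order):
  name: same
  age: DIFFERENT
  city: same
  department: same
  salary: same
Differences:
  age: 24 -> 32

1 field(s) changed

1 change: age


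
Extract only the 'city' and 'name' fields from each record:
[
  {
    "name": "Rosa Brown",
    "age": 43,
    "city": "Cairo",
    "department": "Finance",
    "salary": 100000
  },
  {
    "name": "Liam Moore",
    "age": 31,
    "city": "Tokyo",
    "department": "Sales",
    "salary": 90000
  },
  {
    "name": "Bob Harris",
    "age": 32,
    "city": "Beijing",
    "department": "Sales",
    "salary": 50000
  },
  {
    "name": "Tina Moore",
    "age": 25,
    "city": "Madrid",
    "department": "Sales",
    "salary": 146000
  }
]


Original: 4 records with fields: name, age, city, department, salary
Keep: ['city', 'name']
Drop: ['age', 'department', 'salary']
Result: 4 records, 2 fields each

[
  {
    "city": "Cairo",
    "name": "Rosa Brown"
  },
  {
    "city": "Tokyo",
    "name": "Liam Moore"
  },
  {
    "city": "Beijing",
    "name": "Bob Harris"
  },
  {
    "city": "Madrid",
    "name": "Tina Moore"
  }
]


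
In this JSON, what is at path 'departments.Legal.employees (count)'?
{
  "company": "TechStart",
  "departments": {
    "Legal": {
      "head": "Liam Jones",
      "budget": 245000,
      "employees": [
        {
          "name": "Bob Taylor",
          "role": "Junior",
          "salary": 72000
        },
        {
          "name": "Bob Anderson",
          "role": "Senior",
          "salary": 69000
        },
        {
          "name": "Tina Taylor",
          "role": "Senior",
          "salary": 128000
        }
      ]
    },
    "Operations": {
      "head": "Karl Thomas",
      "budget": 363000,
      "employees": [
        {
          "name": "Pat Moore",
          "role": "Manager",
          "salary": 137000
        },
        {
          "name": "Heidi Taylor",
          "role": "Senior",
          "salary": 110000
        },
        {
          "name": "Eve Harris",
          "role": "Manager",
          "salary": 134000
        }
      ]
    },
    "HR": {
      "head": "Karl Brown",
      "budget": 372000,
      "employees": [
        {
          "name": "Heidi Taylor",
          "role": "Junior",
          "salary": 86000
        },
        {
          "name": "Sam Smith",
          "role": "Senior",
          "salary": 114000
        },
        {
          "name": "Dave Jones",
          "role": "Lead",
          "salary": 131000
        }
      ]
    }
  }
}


Path: departments.Legal.employees (count)

Navigate:
  -> departments
  -> Legal
  -> employees (array, length 3)

3


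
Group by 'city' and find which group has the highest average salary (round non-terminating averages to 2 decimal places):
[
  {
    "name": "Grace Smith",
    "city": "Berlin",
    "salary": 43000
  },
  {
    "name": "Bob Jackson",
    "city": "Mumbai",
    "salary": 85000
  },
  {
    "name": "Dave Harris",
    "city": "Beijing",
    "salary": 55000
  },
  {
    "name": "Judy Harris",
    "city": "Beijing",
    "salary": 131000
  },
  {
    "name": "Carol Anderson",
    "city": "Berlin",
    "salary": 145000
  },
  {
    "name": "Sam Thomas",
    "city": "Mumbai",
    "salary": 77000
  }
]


Group by: city

Groups:
  Beijing: 2 people, avg salary = 186000/2 = $93000
  Berlin: 2 people, avg salary = 188000/2 = $94000
  Mumbai: 2 people, avg salary = 162000/2 = $81000

Highest average salary: Berlin ($94000)

Berlin ($94000)


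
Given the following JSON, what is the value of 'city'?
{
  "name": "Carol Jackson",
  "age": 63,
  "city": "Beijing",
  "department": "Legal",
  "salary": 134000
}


Looking up field 'city'
Value: Beijing

Beijing


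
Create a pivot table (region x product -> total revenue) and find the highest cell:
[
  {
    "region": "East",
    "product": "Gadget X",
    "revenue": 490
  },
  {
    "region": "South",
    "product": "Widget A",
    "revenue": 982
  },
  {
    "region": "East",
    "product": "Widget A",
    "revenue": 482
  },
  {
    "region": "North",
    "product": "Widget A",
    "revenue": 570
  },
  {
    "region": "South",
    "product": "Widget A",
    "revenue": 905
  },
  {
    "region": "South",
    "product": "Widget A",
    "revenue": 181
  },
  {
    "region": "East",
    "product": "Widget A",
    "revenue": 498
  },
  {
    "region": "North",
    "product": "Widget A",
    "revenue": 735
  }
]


Pivot: region (rows) x product (columns) -> total revenue

     Gadget X      Widget A    
East           490           980  
North            0          1305  
South            0          2068  

Highest: South / Widget A = $2068

South / Widget A = $2068


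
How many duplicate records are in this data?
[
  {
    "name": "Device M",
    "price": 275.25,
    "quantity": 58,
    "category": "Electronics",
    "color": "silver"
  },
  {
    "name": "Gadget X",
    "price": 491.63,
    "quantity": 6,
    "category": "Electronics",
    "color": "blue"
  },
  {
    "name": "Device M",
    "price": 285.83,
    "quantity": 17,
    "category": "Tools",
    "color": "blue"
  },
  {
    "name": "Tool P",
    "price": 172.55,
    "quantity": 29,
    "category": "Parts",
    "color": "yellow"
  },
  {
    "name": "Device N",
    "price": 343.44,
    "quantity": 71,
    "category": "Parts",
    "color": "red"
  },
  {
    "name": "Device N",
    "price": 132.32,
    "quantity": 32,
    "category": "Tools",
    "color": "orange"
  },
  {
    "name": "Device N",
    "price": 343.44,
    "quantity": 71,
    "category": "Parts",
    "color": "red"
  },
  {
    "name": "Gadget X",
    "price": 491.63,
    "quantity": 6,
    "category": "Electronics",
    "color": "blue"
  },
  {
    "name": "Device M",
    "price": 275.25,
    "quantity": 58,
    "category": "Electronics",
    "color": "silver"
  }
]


Checking 9 records for duplicates:

  Row 1: Device M ($275.25, qty 58)
  Row 2: Gadget X ($491.63, qty 6)
  Row 3: Device M ($285.83, qty 17)
  Row 4: Tool P ($172.55, qty 29)
  Row 5: Device N ($343.44, qty 71)
  Row 6: Device N ($132.32, qty 32)
  Row 7: Device N ($343.44, qty 71) <-- DUPLICATE
  Row 8: Gadget X ($491.63, qty 6) <-- DUPLICATE
  Row 9: Device M ($275.25, qty 58) <-- DUPLICATE

Duplicates found: 3
Unique records: 6

3 duplicates, 6 unique


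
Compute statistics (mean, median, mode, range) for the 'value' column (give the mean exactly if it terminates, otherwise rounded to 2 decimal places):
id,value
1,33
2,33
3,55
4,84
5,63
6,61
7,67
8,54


Data: [33, 33, 55, 84, 63, 61, 67, 54]
Count: 8
Sum: 450
Mean: 450/8 = 56.25
Sorted: [33, 33, 54, 55, 61, 63, 67, 84]
Median: 58.0
Mode: 33 (2 times)
Range: 84 - 33 = 51
Min: 33, Max: 84

mean=56.25, median=58.0, mode=33, range=51


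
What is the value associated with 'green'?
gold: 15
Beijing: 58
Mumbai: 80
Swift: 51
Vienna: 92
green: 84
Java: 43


Looking up key 'green'
Value: 84

84


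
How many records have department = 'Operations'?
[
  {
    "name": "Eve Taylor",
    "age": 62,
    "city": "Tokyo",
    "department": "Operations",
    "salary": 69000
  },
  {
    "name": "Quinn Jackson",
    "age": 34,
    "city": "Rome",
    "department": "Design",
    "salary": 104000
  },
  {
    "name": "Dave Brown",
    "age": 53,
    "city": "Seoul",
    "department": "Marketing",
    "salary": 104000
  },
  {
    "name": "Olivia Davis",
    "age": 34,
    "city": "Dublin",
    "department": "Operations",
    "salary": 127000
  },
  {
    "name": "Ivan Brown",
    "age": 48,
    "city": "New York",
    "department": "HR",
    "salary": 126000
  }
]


Data: 5 records
Condition: department = 'Operations'

Checking each record:
  Eve Taylor: Operations MATCH
  Quinn Jackson: Design
  Dave Brown: Marketing
  Olivia Davis: Operations MATCH
  Ivan Brown: HR

Count: 2

2


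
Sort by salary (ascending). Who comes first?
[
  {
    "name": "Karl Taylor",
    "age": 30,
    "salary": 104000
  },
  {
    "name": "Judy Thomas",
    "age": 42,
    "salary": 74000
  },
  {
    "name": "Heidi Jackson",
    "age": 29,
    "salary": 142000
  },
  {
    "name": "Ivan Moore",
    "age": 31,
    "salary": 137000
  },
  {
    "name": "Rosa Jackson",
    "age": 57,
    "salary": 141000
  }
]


Sort by: salary (ascending)

Sorted order:
  1. Judy Thomas (salary = 74000)
  2. Karl Taylor (salary = 104000)
  3. Ivan Moore (salary = 137000)
  4. Rosa Jackson (salary = 141000)
  5. Heidi Jackson (salary = 142000)

First: Judy Thomas

Judy Thomas


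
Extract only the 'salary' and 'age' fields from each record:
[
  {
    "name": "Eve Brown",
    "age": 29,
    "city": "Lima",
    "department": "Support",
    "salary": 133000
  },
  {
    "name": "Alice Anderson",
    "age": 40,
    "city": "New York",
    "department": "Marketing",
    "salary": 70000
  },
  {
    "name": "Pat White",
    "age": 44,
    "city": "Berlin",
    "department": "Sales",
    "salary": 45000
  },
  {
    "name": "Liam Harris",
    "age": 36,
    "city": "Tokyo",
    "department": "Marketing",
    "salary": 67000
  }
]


Original: 4 records with fields: name, age, city, department, salary
Keep: ['salary', 'age']
Drop: ['name', 'city', 'department']
Result: 4 records, 2 fields each

[
  {
    "salary": 133000,
    "age": 29
  },
  {
    "salary": 70000,
    "age": 40
  },
  {
    "salary": 45000,
    "age": 44
  },
  {
    "salary": 67000,
    "age": 36
  }
]


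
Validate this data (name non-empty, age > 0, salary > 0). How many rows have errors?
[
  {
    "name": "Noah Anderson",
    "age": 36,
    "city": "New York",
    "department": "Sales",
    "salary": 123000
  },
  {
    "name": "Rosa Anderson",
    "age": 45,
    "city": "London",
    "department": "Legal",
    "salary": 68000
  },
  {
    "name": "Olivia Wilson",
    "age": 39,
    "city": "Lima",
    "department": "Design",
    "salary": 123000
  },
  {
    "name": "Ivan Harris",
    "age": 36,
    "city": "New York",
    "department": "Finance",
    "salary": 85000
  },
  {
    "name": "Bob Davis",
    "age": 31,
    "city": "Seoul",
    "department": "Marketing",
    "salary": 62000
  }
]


Validating 5 records:
Rules: name non-empty, age > 0, salary > 0

  Row 1 (Noah Anderson): OK
  Row 2 (Rosa Anderson): OK
  Row 3 (Olivia Wilson): OK
  Row 4 (Ivan Harris): OK
  Row 5 (Bob Davis): OK

Total errors: 0

0 errors


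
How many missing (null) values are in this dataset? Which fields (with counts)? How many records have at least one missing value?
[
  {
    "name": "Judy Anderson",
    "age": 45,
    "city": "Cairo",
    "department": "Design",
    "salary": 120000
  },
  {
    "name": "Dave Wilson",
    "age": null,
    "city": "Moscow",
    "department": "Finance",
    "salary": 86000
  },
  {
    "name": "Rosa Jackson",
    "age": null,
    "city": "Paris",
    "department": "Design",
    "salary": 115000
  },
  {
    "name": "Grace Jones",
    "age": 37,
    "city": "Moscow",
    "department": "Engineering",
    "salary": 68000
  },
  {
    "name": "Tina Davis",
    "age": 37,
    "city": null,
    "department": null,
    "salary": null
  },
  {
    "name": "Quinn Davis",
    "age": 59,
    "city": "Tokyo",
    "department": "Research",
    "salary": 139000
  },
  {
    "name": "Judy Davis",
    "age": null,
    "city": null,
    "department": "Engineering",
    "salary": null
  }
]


Checking for missing (null) values in 7 records:

  Judy Anderson: complete
  Dave Wilson: age
  Rosa Jackson: age
  Grace Jones: complete
  Tina Davis: city, department, salary
  Quinn Davis: complete
  Judy Davis: age, city, salary

Per field:
  name: 0 missing
  age: 3 missing
  city: 2 missing
  department: 1 missing
  salary: 2 missing

Total missing values: 8
Records with any missing: 4

8 missing values (age: 3, city: 2, department: 1, salary: 2); 4 incomplete records


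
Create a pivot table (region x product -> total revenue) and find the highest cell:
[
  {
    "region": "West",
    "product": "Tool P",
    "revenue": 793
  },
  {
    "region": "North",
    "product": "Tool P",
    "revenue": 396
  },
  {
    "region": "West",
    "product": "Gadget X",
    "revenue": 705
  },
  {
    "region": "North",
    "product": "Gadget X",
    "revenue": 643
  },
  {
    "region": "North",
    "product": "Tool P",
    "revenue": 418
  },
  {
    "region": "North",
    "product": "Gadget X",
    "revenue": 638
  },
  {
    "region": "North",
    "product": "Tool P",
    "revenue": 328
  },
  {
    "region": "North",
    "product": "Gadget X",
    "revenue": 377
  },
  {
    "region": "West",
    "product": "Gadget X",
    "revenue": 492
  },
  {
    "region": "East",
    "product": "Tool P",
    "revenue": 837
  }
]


Pivot: region (rows) x product (columns) -> total revenue

     Gadget X      Tool P      
East             0           837  
North         1658          1142  
West          1197           793  

Highest: North / Gadget X = $1658

North / Gadget X = $1658


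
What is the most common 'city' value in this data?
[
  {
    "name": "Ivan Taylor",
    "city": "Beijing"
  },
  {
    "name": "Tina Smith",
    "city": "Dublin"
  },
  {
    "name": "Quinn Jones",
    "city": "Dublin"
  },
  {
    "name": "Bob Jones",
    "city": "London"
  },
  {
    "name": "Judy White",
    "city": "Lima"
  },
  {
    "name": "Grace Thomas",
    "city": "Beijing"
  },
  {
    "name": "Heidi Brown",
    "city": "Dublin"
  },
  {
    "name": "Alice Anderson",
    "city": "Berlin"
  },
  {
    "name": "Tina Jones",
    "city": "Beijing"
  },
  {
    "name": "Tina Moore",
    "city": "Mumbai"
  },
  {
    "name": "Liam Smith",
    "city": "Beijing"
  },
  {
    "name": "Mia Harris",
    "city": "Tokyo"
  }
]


Counting 'city' values across 12 records:

  Beijing: 4 ####
  Dublin: 3 ###
  London: 1 #
  Lima: 1 #
  Berlin: 1 #
  Mumbai: 1 #
  Tokyo: 1 #

Most common: Beijing (4 times)

Beijing (4 times)


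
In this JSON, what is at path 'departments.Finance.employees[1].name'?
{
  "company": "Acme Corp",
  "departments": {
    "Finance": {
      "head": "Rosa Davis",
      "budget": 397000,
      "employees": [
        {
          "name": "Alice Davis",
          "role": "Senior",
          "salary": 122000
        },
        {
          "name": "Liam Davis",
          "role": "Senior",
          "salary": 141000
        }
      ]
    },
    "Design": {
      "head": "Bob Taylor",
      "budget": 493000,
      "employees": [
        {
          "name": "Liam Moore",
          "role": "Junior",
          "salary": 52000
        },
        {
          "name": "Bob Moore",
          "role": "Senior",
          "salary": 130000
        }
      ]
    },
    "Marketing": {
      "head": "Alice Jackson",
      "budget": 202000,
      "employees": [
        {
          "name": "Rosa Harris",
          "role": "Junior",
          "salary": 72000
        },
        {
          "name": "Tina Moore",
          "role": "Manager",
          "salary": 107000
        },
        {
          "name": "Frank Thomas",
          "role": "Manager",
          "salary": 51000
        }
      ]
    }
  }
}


Path: departments.Finance.employees[1].name

Navigate:
  -> departments
  -> Finance
  -> employees[1].name = 'Liam Davis'

Liam Davis


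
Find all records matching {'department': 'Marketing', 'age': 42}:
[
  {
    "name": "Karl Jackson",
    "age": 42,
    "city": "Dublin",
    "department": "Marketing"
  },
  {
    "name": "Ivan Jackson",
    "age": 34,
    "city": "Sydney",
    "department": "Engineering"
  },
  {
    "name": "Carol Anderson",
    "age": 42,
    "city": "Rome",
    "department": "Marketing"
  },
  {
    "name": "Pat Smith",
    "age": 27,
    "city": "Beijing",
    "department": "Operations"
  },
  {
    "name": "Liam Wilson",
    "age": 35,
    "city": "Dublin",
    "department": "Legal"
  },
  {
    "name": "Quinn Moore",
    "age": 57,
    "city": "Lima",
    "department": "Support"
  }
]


Search criteria: {'department': 'Marketing', 'age': 42}

Checking 6 records:
  Karl Jackson: {department: Marketing, age: 42} <-- MATCH
  Ivan Jackson: {department: Engineering, age: 34}
  Carol Anderson: {department: Marketing, age: 42} <-- MATCH
  Pat Smith: {department: Operations, age: 27}
  Liam Wilson: {department: Legal, age: 35}
  Quinn Moore: {department: Support, age: 57}

Matches: ["Karl Jackson", "Carol Anderson"]

["Karl Jackson", "Carol Anderson"]
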